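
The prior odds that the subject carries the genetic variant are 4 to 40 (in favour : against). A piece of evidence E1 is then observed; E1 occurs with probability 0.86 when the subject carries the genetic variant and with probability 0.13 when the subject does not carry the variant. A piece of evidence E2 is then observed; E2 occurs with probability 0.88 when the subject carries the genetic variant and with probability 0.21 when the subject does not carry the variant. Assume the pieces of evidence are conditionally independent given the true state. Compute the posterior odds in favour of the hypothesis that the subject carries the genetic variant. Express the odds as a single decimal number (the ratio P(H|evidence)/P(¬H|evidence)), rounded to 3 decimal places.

Posterior odds ≈ 2.772

Prior odds = 4/40 = 0.10000.
Likelihood ratio for E1 = 0.86/0.13 = 6.6154.
Likelihood ratio for E2 = 0.88/0.21 = 4.1905.
Posterior odds = prior odds × LR₁ × LR₂ = 2.7722.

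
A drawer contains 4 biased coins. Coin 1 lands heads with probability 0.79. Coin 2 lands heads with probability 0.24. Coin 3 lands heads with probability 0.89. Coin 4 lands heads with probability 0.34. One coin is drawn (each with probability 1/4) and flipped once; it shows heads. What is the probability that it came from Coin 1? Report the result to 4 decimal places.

P(heads|C1) = 0.79; P(heads|C2) = 0.24; P(heads|C3) = 0.89; P(heads|C4) = 0.34.
Prior × likelihood for each source: 0.25·0.79=0.1975, 0.25·0.24=0.06000, 0.25·0.89=0.2225, 0.25·0.34=0.08500. Summing gives P(heads) = 0.56500.
P(Coin 1 | heads) = 0.1975 / 0.56500 = 0.3496.

Posterior probability ≈ 0.3496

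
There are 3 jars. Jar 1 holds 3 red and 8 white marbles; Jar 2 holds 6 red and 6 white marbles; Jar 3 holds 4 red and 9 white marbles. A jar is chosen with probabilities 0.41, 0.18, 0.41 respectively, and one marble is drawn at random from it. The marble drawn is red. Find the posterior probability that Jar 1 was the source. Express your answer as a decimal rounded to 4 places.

Posterior probability ≈ 0.3409

Tabulate prior·likelihood by source: [1] prior 0.41, lik 0.2727, product 0.1118; [2] prior 0.18, lik 0.5, product 0.09000; [3] prior 0.41, lik 0.3077, product 0.1262.
Normalizing constant = 0.32797; the posterior for Jar 1 is its product over the sum, 0.1118/0.32797 = 0.3409.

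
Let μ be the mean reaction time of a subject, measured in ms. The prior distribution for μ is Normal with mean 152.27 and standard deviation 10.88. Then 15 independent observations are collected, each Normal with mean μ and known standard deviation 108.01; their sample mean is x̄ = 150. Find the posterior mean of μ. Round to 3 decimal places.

Posterior mean ≈ 151.970

Prior precision 1/τ₀² = 1/10.88² = 0.00844777; data precision n/σ² = 15/108.01² = 0.00128577.
Posterior precision = 0.00844777 + 0.00128577 = 0.00973354.
Posterior mean = (0.00844777·152.27 + 0.00128577·150) / 0.00973354 = 151.970.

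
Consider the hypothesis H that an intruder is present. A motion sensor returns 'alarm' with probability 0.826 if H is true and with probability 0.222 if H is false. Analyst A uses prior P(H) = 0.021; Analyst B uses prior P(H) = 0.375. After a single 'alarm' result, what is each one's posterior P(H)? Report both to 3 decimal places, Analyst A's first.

P('+'|H) = 0.826, P('+'|¬H) = 0.222.
Analyst A: numerator 0.826·0.021 = 0.017346; evidence = 0.017346+0.222·0.979 = 0.23468; posterior = 0.074.
Analyst B: numerator 0.826·0.375 = 0.30975; evidence = 0.30975+0.222·0.625 = 0.44850; posterior = 0.691.

Analyst A: 0.074; Analyst B: 0.691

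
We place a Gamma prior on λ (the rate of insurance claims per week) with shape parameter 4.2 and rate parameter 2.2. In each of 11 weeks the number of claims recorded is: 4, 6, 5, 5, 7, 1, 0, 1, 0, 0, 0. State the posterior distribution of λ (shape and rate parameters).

The Poisson likelihood adds the total count to the shape and the number of exposure periods to the rate. Here ∑xᵢ = 29 and n = 11, so shape 4.2→33.2 and rate 2.2→13.2.

Posterior: Gamma(shape=33.2, rate=13.2)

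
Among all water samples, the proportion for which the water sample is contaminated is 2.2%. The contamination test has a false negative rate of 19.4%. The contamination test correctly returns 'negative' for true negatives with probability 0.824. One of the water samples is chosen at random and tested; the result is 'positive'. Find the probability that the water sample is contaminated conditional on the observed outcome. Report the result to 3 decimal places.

Let H be the event that the water sample is contaminated. P(H) = 0.022, so P(¬H) = 0.978. With E the 'positive' result, P(E|H) = 0.806 and P(E|¬H) = 0.176.
P(E) = 0.806·0.022 + 0.176·0.978 = 0.017732 + 0.17213 = 0.18986.
By Bayes' theorem, P(H|E) = 0.017732 / 0.18986 = 0.093.

P(H | E) ≈ 0.093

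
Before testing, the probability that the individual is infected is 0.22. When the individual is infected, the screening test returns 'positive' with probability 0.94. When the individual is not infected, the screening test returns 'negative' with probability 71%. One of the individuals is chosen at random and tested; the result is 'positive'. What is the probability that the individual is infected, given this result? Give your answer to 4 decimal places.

Let H be the event that the individual is infected. P(H) = 0.22, so P(¬H) = 0.78. With E the 'positive' result, P(E|H) = 0.94 and P(E|¬H) = 0.29.
P(E) = 0.94·0.22 + 0.29·0.78 = 0.20680 + 0.22620 = 0.43300.
By Bayes' theorem, P(H|E) = 0.20680 / 0.43300 = 0.4776.

P(H | E) ≈ 0.4776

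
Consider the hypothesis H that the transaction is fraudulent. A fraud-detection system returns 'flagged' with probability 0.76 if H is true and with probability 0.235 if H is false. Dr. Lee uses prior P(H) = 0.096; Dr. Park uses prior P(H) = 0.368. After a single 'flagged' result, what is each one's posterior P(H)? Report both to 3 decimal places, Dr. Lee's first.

Dr. Lee: 0.256; Dr. Park: 0.653

P('+'|H) = 0.76, P('+'|¬H) = 0.235.
Dr. Lee: numerator 0.76·0.096 = 0.072960; evidence = 0.072960+0.235·0.904 = 0.28540; posterior = 0.256.
Dr. Park: numerator 0.76·0.368 = 0.27968; evidence = 0.27968+0.235·0.632 = 0.42820; posterior = 0.653.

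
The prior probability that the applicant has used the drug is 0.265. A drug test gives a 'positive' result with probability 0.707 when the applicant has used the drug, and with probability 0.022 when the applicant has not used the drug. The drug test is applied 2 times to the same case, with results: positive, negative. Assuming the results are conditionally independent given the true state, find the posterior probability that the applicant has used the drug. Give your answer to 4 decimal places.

With H the event that the applicant has used the drug, the joint likelihood of the observed sequence is P(data|H) = 0.707·0.293 = 0.20715 and P(data|¬H) = 0.022·0.978 = 0.021516.
Bayes: P(H|data) = 0.265·0.20715 / (0.265·0.20715 + 0.735·0.021516) = 0.054895/0.070709 = 0.7763.

Posterior P(H) ≈ 0.7763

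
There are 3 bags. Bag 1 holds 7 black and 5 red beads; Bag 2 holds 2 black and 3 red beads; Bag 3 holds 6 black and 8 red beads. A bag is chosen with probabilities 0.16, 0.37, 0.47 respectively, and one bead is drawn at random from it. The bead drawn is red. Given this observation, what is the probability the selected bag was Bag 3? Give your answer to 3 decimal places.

Posterior probability ≈ 0.482

Tabulate prior·likelihood by source: [1] prior 0.16, lik 0.4167, product 0.06667; [2] prior 0.37, lik 0.6, product 0.2220; [3] prior 0.47, lik 0.5714, product 0.2686.
Normalizing constant = 0.55724; the posterior for Bag 3 is its product over the sum, 0.2686/0.55724 = 0.482.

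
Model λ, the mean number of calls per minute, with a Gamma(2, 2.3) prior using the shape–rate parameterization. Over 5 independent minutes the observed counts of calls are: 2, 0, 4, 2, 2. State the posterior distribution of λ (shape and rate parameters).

Posterior: Gamma(shape=12, rate=7.3)

The Poisson likelihood adds the total count to the shape and the number of exposure periods to the rate. Here ∑xᵢ = 10 and n = 5, so shape 2→12 and rate 2.3→7.3.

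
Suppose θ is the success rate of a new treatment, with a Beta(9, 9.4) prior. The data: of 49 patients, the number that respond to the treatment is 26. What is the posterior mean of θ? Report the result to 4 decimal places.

Posterior mean ≈ 0.5193

The binomial likelihood is conjugate to the Beta prior: with 26 successes and 23 failures, the posterior is Beta(9+26, 9.4+23) = Beta(35, 32.4).
Posterior mean = α/(α+β) = 35/67.4 = 0.5193.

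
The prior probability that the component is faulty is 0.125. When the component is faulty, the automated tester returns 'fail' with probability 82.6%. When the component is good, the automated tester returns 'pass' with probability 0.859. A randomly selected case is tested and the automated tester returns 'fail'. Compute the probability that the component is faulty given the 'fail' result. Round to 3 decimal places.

P(H | E) ≈ 0.456

Let H be the event that the component is faulty. P(H) = 0.125, so P(¬H) = 0.875. With E the 'fail' result, P(E|H) = 0.826 and P(E|¬H) = 0.141.
P(E) = 0.826·0.125 + 0.141·0.875 = 0.10325 + 0.12337 = 0.22662.
By Bayes' theorem, P(H|E) = 0.10325 / 0.22662 = 0.456.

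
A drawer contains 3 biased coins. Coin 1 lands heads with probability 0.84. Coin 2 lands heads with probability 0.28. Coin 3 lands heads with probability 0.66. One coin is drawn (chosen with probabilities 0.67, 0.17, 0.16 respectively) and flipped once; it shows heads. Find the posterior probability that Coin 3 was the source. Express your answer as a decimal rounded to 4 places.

Posterior probability ≈ 0.1475

Tabulate prior·likelihood by source: [1] prior 0.67, lik 0.84, product 0.5628; [2] prior 0.17, lik 0.28, product 0.04760; [3] prior 0.16, lik 0.66, product 0.1056.
Normalizing constant = 0.71600; the posterior for Coin 3 is its product over the sum, 0.1056/0.71600 = 0.1475.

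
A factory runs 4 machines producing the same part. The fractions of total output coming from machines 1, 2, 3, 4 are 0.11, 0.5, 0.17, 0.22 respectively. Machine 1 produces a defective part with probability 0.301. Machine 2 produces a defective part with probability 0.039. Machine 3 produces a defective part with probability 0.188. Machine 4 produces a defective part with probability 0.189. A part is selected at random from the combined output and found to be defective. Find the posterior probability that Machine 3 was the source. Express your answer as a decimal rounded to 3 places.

Tabulate prior·likelihood by source: [1] prior 0.11, lik 0.301, product 0.03311; [2] prior 0.5, lik 0.039, product 0.01950; [3] prior 0.17, lik 0.188, product 0.03196; [4] prior 0.22, lik 0.189, product 0.04158.
Normalizing constant = 0.12615; the posterior for Machine 3 is its product over the sum, 0.03196/0.12615 = 0.253.

Posterior probability ≈ 0.253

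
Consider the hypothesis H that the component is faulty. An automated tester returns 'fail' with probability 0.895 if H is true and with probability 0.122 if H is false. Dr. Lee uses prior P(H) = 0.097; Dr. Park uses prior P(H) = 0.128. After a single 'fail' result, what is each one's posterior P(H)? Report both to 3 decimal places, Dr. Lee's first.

P('+'|H) = 0.895, P('+'|¬H) = 0.122.
Dr. Lee: numerator 0.895·0.097 = 0.086815; evidence = 0.086815+0.122·0.903 = 0.19698; posterior = 0.441.
Dr. Park: numerator 0.895·0.128 = 0.11456; evidence = 0.11456+0.122·0.872 = 0.22094; posterior = 0.519.

Dr. Lee: 0.441; Dr. Park: 0.519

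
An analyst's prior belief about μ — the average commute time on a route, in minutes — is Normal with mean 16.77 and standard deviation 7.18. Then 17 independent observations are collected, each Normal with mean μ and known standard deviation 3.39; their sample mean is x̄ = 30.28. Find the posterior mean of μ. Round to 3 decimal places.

Posterior mean ≈ 30.105

With known σ, the Normal prior is conjugate. Weight on the data is w = (n/σ²)/(n/σ² + 1/τ₀²) = 1.47928/(1.47928+0.0193977) = 0.98706.
Posterior mean = w·x̄ + (1−w)·μ₀ = 0.98706·30.28 + 0.012943·16.77 = 30.105.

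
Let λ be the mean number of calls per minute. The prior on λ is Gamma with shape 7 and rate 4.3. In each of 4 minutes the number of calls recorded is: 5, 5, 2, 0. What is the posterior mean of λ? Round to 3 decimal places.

Total count ∑xᵢ = 12 over n = 4 minutes.
Gamma is conjugate to the Poisson likelihood: posterior is Gamma(shape = 7+12 = 19, rate = 4.3+4 = 8.3).
E[λ | data] = 19/8.3 = 2.289.

Posterior mean ≈ 2.289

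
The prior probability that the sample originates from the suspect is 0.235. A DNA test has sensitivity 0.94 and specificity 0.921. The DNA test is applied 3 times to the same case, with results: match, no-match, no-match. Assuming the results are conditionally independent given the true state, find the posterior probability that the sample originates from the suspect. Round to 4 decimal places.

Posterior P(H) ≈ 0.0153

With H the event that the sample originates from the suspect, the joint likelihood of the observed sequence is P(data|H) = 0.94·0.06·0.06 = 0.0033840 and P(data|¬H) = 0.079·0.921·0.921 = 0.067011.
Bayes: P(H|data) = 0.235·0.0033840 / (0.235·0.0033840 + 0.765·0.067011) = 0.00079524/0.052059 = 0.0153.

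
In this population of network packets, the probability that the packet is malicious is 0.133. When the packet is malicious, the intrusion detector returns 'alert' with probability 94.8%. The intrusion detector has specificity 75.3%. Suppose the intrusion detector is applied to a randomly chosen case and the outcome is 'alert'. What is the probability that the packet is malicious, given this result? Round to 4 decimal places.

Write H for 'the packet is malicious'. Prior odds H:¬H = 0.133/0.867 = 0.15340. For the 'alert' outcome, the likelihood ratio is 0.948/0.247 = 3.8381.
Posterior odds = 0.15340 × 3.8381 = 0.58877, so P(H|E) = 0.58877/(1+0.58877) = 0.3706.

P(H | E) ≈ 0.3706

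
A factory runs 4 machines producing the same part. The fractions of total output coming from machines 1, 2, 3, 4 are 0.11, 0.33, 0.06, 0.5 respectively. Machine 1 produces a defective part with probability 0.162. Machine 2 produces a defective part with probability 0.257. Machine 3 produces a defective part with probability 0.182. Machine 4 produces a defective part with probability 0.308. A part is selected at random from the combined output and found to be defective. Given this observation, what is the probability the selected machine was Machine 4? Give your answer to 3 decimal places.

Tabulate prior·likelihood by source: [1] prior 0.11, lik 0.162, product 0.01782; [2] prior 0.33, lik 0.257, product 0.08481; [3] prior 0.06, lik 0.182, product 0.01092; [4] prior 0.5, lik 0.308, product 0.1540.
Normalizing constant = 0.26755; the posterior for Machine 4 is its product over the sum, 0.1540/0.26755 = 0.576.

Posterior probability ≈ 0.576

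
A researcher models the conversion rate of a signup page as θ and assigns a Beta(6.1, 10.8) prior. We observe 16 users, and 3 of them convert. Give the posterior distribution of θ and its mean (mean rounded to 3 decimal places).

Posterior: Beta(9.1, 23.8); mean ≈ 0.277

Observing 3 successes and 13 failures updates Beta(6.1, 10.8) by adding the success and failure counts to the two shape parameters: α = 6.1+3 = 9.1, β = 10.8+13 = 23.8.
E[θ | data] = 9.1/(9.1+23.8) = 0.277.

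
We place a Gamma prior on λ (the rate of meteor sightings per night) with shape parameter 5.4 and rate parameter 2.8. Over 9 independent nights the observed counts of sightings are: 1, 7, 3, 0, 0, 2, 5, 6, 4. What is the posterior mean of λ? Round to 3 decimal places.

Total count ∑xᵢ = 28 over n = 9 nights.
Gamma is conjugate to the Poisson likelihood: posterior is Gamma(shape = 5.4+28 = 33.4, rate = 2.8+9 = 11.8).
E[λ | data] = 33.4/11.8 = 2.831.

Posterior mean ≈ 2.831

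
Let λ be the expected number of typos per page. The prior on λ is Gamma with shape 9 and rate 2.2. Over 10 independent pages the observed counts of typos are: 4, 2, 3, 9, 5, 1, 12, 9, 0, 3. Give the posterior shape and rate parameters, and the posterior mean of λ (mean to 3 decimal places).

Posterior: Gamma(shape=57, rate=12.2); mean ≈ 4.672

The Poisson likelihood adds the total count to the shape and the number of exposure periods to the rate. Here ∑xᵢ = 48 and n = 10, so shape 9→57 and rate 2.2→12.2.
E[λ | data] = 57/12.2 = 4.672.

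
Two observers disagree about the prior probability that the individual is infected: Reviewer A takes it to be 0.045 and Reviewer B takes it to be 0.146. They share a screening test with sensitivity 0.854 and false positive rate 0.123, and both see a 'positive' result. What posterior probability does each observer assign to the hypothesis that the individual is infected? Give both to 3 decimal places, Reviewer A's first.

Reviewer A: 0.247; Reviewer B: 0.543

The likelihood ratio for a 'positive' result is 0.854/0.123 = 6.9431.
Reviewer A: prior odds 0.045/0.955 = 0.047120; posterior odds 0.32716; posterior probability 0.247.
Reviewer B: prior odds 0.146/0.854 = 0.17096; posterior odds 1.1870; posterior probability 0.543.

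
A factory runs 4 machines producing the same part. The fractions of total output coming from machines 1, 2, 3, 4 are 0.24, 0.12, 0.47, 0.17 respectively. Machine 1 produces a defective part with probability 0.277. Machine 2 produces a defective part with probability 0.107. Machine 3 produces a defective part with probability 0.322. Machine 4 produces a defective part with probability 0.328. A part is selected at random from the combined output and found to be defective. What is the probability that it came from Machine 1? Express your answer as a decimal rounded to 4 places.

Tabulate prior·likelihood by source: [1] prior 0.24, lik 0.277, product 0.06648; [2] prior 0.12, lik 0.107, product 0.01284; [3] prior 0.47, lik 0.322, product 0.1513; [4] prior 0.17, lik 0.328, product 0.05576.
Normalizing constant = 0.28642; the posterior for Machine 1 is its product over the sum, 0.06648/0.28642 = 0.2321.

Posterior probability ≈ 0.2321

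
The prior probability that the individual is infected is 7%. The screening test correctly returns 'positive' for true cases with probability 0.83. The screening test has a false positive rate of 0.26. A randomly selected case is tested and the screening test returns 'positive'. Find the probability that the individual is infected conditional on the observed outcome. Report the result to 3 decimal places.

Let H be the event that the individual is infected. P(H) = 0.07, so P(¬H) = 0.93. With E the 'positive' result, P(E|H) = 0.83 and P(E|¬H) = 0.26.
P(E) = 0.83·0.07 + 0.26·0.93 = 0.058100 + 0.24180 = 0.29990.
By Bayes' theorem, P(H|E) = 0.058100 / 0.29990 = 0.194.

P(H | E) ≈ 0.194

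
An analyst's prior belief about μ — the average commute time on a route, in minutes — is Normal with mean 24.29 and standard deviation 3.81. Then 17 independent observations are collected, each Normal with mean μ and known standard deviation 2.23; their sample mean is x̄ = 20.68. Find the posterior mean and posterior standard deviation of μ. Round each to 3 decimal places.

Posterior mean ≈ 20.751; posterior SD ≈ 0.535

Prior precision 1/τ₀² = 1/3.81² = 0.0688890; data precision n/σ² = 17/2.23² = 3.41853.
Posterior precision = 0.0688890 + 3.41853 = 3.48742, giving posterior SD = 1/√3.48742 = 0.535.
Posterior mean = (0.0688890·24.29 + 3.41853·20.68) / 3.48742 = 20.751.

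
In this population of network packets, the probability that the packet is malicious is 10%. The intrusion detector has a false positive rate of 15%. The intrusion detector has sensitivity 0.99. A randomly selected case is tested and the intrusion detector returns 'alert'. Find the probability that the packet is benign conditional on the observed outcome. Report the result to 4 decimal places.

P(¬H | E) ≈ 0.5769

Write H for 'the packet is malicious'. Prior odds H:¬H = 0.1/0.9 = 0.11111. For the 'alert' outcome, the likelihood ratio is 0.99/0.15 = 6.6000.
Posterior odds = 0.11111 × 6.6000 = 0.73333, so P(H|E) = 0.73333/(1+0.73333) = 0.4231. Then P(¬H|E) = 1 − 0.4231 = 0.5769.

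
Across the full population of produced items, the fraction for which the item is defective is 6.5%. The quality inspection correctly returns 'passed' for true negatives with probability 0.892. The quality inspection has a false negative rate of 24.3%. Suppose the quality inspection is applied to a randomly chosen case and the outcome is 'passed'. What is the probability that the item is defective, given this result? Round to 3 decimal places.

Let H be the event that the item is defective. P(H) = 0.065, so P(¬H) = 0.935. With E the 'passed' result, P(E|H) = 0.243 and P(E|¬H) = 0.892.
P(E) = 0.243·0.065 + 0.892·0.935 = 0.015795 + 0.83402 = 0.84982.
By Bayes' theorem, P(H|E) = 0.015795 / 0.84982 = 0.019.

P(H | E) ≈ 0.019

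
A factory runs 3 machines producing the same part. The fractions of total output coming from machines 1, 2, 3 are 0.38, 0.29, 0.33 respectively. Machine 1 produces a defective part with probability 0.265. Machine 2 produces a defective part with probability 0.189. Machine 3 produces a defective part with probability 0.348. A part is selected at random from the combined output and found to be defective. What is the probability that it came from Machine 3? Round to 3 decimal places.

Tabulate prior·likelihood by source: [1] prior 0.38, lik 0.265, product 0.1007; [2] prior 0.29, lik 0.189, product 0.05481; [3] prior 0.33, lik 0.348, product 0.1148.
Normalizing constant = 0.27035; the posterior for Machine 3 is its product over the sum, 0.1148/0.27035 = 0.425.

Posterior probability ≈ 0.425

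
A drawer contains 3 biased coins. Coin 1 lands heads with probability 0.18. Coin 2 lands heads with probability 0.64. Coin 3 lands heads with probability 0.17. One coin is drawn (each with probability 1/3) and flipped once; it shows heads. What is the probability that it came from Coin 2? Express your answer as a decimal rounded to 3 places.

Posterior probability ≈ 0.646

Tabulate prior·likelihood by source: [1] prior 0.333333, lik 0.18, product 0.06000; [2] prior 0.333333, lik 0.64, product 0.2133; [3] prior 0.333333, lik 0.17, product 0.05667.
Normalizing constant = 0.33000; the posterior for Coin 2 is its product over the sum, 0.2133/0.33000 = 0.646.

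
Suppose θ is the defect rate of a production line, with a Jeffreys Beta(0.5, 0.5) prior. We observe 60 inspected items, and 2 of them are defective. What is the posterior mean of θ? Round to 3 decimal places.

Posterior mean ≈ 0.041

The binomial likelihood is conjugate to the Beta prior: with 2 successes and 58 failures, the posterior is Beta(0.5+2, 0.5+58) = Beta(2.5, 58.5).
Posterior mean = α/(α+β) = 2.5/61 = 0.041.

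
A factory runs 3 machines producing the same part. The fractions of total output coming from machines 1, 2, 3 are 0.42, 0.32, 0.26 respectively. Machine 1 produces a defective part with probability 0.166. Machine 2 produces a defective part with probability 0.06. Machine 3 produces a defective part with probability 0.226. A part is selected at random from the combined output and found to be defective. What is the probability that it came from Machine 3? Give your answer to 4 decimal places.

Posterior probability ≈ 0.3979

P(defective|M1) = 0.166; P(defective|M2) = 0.06; P(defective|M3) = 0.226.
Prior × likelihood for each source: 0.42·0.166=0.06972, 0.32·0.06=0.01920, 0.26·0.226=0.05876. Summing gives P(defective) = 0.14768.
P(Machine 3 | defective) = 0.05876 / 0.14768 = 0.3979.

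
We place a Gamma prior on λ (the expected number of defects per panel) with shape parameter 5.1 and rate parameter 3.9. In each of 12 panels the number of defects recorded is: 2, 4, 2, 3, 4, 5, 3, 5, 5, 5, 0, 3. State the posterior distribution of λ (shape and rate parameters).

Posterior: Gamma(shape=46.1, rate=15.9)

The Poisson likelihood adds the total count to the shape and the number of exposure periods to the rate. Here ∑xᵢ = 41 and n = 12, so shape 5.1→46.1 and rate 3.9→15.9.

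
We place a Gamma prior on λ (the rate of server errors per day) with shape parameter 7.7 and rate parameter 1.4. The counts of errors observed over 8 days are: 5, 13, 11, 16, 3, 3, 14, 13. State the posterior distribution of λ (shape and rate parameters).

Posterior: Gamma(shape=85.7, rate=9.4)

The Poisson likelihood adds the total count to the shape and the number of exposure periods to the rate. Here ∑xᵢ = 78 and n = 8, so shape 7.7→85.7 and rate 1.4→9.4.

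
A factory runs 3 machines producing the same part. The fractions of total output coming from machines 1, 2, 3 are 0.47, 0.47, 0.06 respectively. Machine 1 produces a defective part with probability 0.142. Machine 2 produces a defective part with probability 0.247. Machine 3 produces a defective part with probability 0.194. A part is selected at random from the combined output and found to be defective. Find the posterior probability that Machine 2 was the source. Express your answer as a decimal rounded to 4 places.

Posterior probability ≈ 0.5970

Tabulate prior·likelihood by source: [1] prior 0.47, lik 0.142, product 0.06674; [2] prior 0.47, lik 0.247, product 0.1161; [3] prior 0.06, lik 0.194, product 0.01164.
Normalizing constant = 0.19447; the posterior for Machine 2 is its product over the sum, 0.1161/0.19447 = 0.5970.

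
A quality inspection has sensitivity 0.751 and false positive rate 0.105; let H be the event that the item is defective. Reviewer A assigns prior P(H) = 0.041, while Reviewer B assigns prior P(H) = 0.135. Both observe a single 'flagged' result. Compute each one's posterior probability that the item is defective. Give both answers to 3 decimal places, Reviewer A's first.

Reviewer A: 0.234; Reviewer B: 0.527

P('+'|H) = 0.751, P('+'|¬H) = 0.105.
Reviewer A: numerator 0.751·0.041 = 0.030791; evidence = 0.030791+0.105·0.959 = 0.13149; posterior = 0.234.
Reviewer B: numerator 0.751·0.135 = 0.10139; evidence = 0.10139+0.105·0.865 = 0.19221; posterior = 0.527.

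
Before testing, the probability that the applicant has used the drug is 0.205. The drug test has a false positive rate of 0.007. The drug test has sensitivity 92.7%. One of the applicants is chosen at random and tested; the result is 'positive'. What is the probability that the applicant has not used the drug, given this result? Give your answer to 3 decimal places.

P(¬H | E) ≈ 0.028

Write H for 'the applicant has used the drug'. Prior odds H:¬H = 0.205/0.795 = 0.25786. For the 'positive' outcome, the likelihood ratio is 0.927/0.007 = 132.43.
Posterior odds = 0.25786 × 132.43 = 34.148, so P(H|E) = 34.148/(1+34.148) = 0.972. Then P(¬H|E) = 1 − 0.972 = 0.028.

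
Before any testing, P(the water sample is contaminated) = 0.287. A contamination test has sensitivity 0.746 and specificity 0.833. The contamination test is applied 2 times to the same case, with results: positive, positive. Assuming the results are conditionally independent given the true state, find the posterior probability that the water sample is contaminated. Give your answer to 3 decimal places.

With H the event that the water sample is contaminated, the joint likelihood of the observed sequence is P(data|H) = 0.746·0.746 = 0.55652 and P(data|¬H) = 0.167·0.167 = 0.027889.
Bayes: P(H|data) = 0.287·0.55652 / (0.287·0.55652 + 0.713·0.027889) = 0.15972/0.17960 = 0.8893.

Posterior P(H) ≈ 0.889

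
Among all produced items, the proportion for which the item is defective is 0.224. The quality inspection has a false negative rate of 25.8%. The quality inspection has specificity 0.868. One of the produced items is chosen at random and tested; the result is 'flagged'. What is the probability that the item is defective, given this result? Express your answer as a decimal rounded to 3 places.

P(H | E) ≈ 0.619

Let H be the event that the item is defective. P(H) = 0.224, so P(¬H) = 0.776. With E the 'flagged' result, P(E|H) = 0.742 and P(E|¬H) = 0.132.
P(E) = 0.742·0.224 + 0.132·0.776 = 0.16621 + 0.10243 = 0.26864.
By Bayes' theorem, P(H|E) = 0.16621 / 0.26864 = 0.619.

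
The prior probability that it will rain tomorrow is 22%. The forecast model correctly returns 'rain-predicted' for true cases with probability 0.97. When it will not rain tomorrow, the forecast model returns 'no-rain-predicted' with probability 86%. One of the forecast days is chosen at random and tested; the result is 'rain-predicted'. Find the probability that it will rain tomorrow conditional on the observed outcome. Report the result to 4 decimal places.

P(H | E) ≈ 0.6615

Write H for 'it will rain tomorrow'. Prior odds H:¬H = 0.22/0.78 = 0.28205. For the 'rain-predicted' outcome, the likelihood ratio is 0.97/0.14 = 6.9286.
Posterior odds = 0.28205 × 6.9286 = 1.9542, so P(H|E) = 1.9542/(1+1.9542) = 0.6615.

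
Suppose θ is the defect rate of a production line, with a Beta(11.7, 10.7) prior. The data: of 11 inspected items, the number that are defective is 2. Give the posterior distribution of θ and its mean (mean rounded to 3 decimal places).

Observing 2 successes and 9 failures updates Beta(11.7, 10.7) by adding the success and failure counts to the two shape parameters: α = 11.7+2 = 13.7, β = 10.7+9 = 19.7.
E[θ | data] = 13.7/(13.7+19.7) = 0.410.

Posterior: Beta(13.7, 19.7); mean ≈ 0.410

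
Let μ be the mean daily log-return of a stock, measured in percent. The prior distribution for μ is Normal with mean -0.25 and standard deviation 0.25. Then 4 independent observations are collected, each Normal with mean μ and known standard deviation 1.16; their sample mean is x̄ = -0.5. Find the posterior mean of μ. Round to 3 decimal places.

With known σ, the Normal prior is conjugate. Weight on the data is w = (n/σ²)/(n/σ² + 1/τ₀²) = 2.97265/(2.97265+16.0000) = 0.15668.
Posterior mean = w·x̄ + (1−w)·μ₀ = 0.15668·-0.5 + 0.84332·-0.25 = -0.289.

Posterior mean ≈ -0.289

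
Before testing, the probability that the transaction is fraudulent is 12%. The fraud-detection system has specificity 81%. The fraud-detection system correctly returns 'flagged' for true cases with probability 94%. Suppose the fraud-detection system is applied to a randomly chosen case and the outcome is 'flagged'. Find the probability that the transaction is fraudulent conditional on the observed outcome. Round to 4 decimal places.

Write H for 'the transaction is fraudulent'. Prior odds H:¬H = 0.12/0.88 = 0.13636. For the 'flagged' outcome, the likelihood ratio is 0.94/0.19 = 4.9474.
Posterior odds = 0.13636 × 4.9474 = 0.67464, so P(H|E) = 0.67464/(1+0.67464) = 0.4029.

P(H | E) ≈ 0.4029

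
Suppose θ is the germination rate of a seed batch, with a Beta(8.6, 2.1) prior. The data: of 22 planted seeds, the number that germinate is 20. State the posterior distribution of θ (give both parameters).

Posterior: Beta(28.6, 4.1)

The binomial likelihood is conjugate to the Beta prior: with 20 successes and 2 failures, the posterior is Beta(8.6+20, 2.1+2) = Beta(28.6, 4.1).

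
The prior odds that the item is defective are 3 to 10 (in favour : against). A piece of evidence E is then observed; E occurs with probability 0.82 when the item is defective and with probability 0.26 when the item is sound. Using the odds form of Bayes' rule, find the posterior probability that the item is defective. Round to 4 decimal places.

Prior odds = 3/10 = 0.30000. In log-odds, ln(0.30000) = -1.2040.
Add log likelihood ratio: ln(3.1538) = 1.1486.
Posterior log-odds = -0.055350, so posterior odds = exp(-0.055350) = 0.94615. Converting, P(H|E) = 0.94615/1.9462 = 0.4862.

Posterior probability ≈ 0.4862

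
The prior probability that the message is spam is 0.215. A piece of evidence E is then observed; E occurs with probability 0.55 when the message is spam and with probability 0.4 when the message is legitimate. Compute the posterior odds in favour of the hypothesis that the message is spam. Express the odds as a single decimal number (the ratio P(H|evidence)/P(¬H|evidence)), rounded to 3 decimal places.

Prior odds = 0.215/(1−0.215) = 0.27389.
Likelihood ratio for E = 0.55/0.4 = 1.3750.
Posterior odds = prior odds × LR = 0.37659.

Posterior odds ≈ 0.377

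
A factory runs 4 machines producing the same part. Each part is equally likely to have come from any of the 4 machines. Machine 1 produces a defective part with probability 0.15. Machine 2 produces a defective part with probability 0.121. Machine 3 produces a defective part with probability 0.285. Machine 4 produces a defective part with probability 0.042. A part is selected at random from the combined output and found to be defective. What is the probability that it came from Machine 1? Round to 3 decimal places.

Posterior probability ≈ 0.251

Tabulate prior·likelihood by source: [1] prior 0.25, lik 0.15, product 0.03750; [2] prior 0.25, lik 0.121, product 0.03025; [3] prior 0.25, lik 0.285, product 0.07125; [4] prior 0.25, lik 0.042, product 0.01050.
Normalizing constant = 0.14950; the posterior for Machine 1 is its product over the sum, 0.03750/0.14950 = 0.251.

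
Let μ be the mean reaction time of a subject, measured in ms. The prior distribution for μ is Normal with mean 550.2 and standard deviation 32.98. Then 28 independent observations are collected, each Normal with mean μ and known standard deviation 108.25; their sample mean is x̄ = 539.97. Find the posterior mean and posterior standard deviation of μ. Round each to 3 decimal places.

Prior precision 1/τ₀² = 1/32.98² = 0.00091939; data precision n/σ² = 28/108.25² = 0.00238947.
Posterior precision = 0.00091939 + 0.00238947 = 0.00330886, giving posterior SD = 1/√0.00330886 = 17.384.
Posterior mean = (0.00091939·550.2 + 0.00238947·539.97) / 0.00330886 = 542.812.

Posterior mean ≈ 542.812; posterior SD ≈ 17.384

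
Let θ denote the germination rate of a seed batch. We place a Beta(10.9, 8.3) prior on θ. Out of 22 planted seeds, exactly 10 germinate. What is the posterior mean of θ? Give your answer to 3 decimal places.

Observing 10 successes and 12 failures updates Beta(10.9, 8.3) by adding the success and failure counts to the two shape parameters: α = 10.9+10 = 20.9, β = 8.3+12 = 20.3.
Posterior mean = α/(α+β) = 20.9/41.2 = 0.507.

Posterior mean ≈ 0.507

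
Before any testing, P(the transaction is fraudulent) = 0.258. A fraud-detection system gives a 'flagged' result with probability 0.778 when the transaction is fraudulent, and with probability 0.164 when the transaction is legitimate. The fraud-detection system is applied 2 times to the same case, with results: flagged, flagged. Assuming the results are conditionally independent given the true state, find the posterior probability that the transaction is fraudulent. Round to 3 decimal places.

With H the event that the transaction is fraudulent, the joint likelihood of the observed sequence is P(data|H) = 0.778·0.778 = 0.60528 and P(data|¬H) = 0.164·0.164 = 0.026896.
Bayes: P(H|data) = 0.258·0.60528 / (0.258·0.60528 + 0.742·0.026896) = 0.15616/0.17612 = 0.8867.

Posterior P(H) ≈ 0.887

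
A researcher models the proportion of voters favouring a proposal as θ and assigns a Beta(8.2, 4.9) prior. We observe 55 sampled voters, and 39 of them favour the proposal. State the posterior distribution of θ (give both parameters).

Posterior: Beta(47.2, 20.9)

Observing 39 successes and 16 failures updates Beta(8.2, 4.9) by adding the success and failure counts to the two shape parameters: α = 8.2+39 = 47.2, β = 4.9+16 = 20.9.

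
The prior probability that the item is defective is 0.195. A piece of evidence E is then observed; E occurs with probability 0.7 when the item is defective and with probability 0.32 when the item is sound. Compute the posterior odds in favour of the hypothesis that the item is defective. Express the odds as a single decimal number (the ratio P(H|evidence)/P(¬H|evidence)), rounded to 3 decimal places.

Posterior odds ≈ 0.530

Prior odds = 0.195/(1−0.195) = 0.24224. In log-odds, ln(0.24224) = -1.4178.
Add log likelihood ratio: ln(2.1875) = 0.78276.
Posterior log-odds = -0.63508, so posterior odds = exp(-0.63508) = 0.52989.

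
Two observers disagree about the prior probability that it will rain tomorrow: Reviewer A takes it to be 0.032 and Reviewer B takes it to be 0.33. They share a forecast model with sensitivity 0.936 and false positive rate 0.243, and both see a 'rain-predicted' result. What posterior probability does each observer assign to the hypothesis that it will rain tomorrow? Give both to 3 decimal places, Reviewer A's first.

P('+'|H) = 0.936, P('+'|¬H) = 0.243.
Reviewer A: numerator 0.936·0.032 = 0.029952; evidence = 0.029952+0.243·0.968 = 0.26518; posterior = 0.113.
Reviewer B: numerator 0.936·0.33 = 0.30888; evidence = 0.30888+0.243·0.67 = 0.47169; posterior = 0.655.

Reviewer A: 0.113; Reviewer B: 0.655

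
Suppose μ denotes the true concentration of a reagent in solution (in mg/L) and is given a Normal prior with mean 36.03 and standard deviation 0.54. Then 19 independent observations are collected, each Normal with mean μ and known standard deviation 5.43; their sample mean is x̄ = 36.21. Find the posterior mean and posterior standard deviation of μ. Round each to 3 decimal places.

Prior precision 1/τ₀² = 1/0.54² = 3.42936; data precision n/σ² = 19/5.43² = 0.644398.
Posterior precision = 3.42936 + 0.644398 = 4.07375, giving posterior SD = 1/√4.07375 = 0.495.
Posterior mean = (3.42936·36.03 + 0.644398·36.21) / 4.07375 = 36.058.

Posterior mean ≈ 36.058; posterior SD ≈ 0.495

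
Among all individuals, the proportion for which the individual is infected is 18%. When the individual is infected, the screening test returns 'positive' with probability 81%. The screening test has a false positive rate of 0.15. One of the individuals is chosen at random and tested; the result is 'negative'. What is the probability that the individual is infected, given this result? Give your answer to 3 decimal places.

Write H for 'the individual is infected'. Prior odds H:¬H = 0.18/0.82 = 0.21951. For the 'negative' outcome, the likelihood ratio is 0.19/0.85 = 0.22353.
Posterior odds = 0.21951 × 0.22353 = 0.049067, so P(H|E) = 0.049067/(1+0.049067) = 0.047.

P(H | E) ≈ 0.047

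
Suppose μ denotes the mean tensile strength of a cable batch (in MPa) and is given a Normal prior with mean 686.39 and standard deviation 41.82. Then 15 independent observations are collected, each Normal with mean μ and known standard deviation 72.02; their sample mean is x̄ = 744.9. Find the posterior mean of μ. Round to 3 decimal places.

With known σ, the Normal prior is conjugate. Weight on the data is w = (n/σ²)/(n/σ² + 1/τ₀²) = 0.00289191/(0.00289191+0.00057178) = 0.83492.
Posterior mean = w·x̄ + (1−w)·μ₀ = 0.83492·744.9 + 0.16508·686.39 = 735.241.

Posterior mean ≈ 735.241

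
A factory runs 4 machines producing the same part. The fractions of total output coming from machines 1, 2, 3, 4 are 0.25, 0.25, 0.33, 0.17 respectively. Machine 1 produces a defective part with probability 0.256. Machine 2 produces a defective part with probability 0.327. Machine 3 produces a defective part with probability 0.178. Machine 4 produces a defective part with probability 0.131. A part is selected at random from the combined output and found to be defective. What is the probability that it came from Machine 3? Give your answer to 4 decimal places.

Posterior probability ≈ 0.2590

Tabulate prior·likelihood by source: [1] prior 0.25, lik 0.256, product 0.06400; [2] prior 0.25, lik 0.327, product 0.08175; [3] prior 0.33, lik 0.178, product 0.05874; [4] prior 0.17, lik 0.131, product 0.02227.
Normalizing constant = 0.22676; the posterior for Machine 3 is its product over the sum, 0.05874/0.22676 = 0.2590.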